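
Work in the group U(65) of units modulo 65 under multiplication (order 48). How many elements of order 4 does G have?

Enumerating element orders in G gives 12 elements of order 4.

12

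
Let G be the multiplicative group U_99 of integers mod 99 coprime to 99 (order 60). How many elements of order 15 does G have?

8

The elements of order 15 are: 4, 16, 25, 31, 49, 58, 70, 97.
That's 8.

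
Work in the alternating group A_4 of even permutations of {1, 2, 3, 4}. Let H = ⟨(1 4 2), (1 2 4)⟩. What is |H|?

|⟨(1 4 2)⟩| = 3 and |⟨(1 2 4)⟩| = 3, so |H| is a multiple of lcm(3, 3) = 3 and divides |G| = 12.
Closing under the operation: H = {e, (1 2 4), (1 4 2)}, so |H| = 3.

3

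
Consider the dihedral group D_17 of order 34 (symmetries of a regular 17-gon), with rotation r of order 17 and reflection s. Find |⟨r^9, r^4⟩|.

|⟨r^9⟩| = 17 and |⟨r^4⟩| = 17, so |H| is a multiple of lcm(17, 17) = 17 and divides |G| = 34.
Closing under the operation: H = {e, r, r^2, r^3, r^4, r^5, r^6, r^7, r^8, r^9, r^10, r^11, r^12, r^13, r^14, r^15, r^16}, so |H| = 17.

17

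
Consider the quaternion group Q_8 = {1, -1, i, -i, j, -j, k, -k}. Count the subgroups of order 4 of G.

|G| = 8 and 4 | 8, so subgroups of order 4 are possible by Lagrange.
The subgroups of order 4 are: {1, -1, i, -i}; {1, -1, j, -j}; {1, -1, k, -k}.
So G has 3 subgroups of order 4.

3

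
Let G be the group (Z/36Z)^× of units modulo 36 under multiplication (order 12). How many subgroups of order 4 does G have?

|G| = 12 and 4 | 12, so subgroups of order 4 are possible by Lagrange.
The subgroups of order 4 are: {1, 17, 19, 35}.
So G has 1 subgroup of order 4.

1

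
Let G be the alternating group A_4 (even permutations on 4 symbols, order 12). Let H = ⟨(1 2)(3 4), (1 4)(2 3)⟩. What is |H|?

4

|⟨(1 2)(3 4)⟩| = 2 and |⟨(1 4)(2 3)⟩| = 2, so |H| is a multiple of lcm(2, 2) = 2 and divides |G| = 12.
Closing under the operation: H = {e, (1 2)(3 4), (1 3)(2 4), (1 4)(2 3)}, so |H| = 4.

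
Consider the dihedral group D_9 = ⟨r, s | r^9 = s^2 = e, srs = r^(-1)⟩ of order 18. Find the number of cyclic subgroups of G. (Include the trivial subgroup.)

12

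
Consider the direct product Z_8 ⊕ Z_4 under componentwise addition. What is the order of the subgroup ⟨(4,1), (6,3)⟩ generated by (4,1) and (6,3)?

|⟨(4,1)⟩| = 4 and |⟨(6,3)⟩| = 4, so |H| is a multiple of lcm(4, 4) = 4 and divides |G| = 32.
Closing under the operation: H = {(0,0), (0,1), (0,2), (0,3), (2,0), (2,1), (2,2), (2,3), (4,0), (4,1), (4,2), (4,3), (6,0), (6,1), (6,2), (6,3)}, so |H| = 16.

16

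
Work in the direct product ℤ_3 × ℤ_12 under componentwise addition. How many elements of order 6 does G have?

8

An element (a,b) has order lcm(ord(a), ord(b)); count pairs with lcm equal to 6.
Enumerating gives 8 such elements.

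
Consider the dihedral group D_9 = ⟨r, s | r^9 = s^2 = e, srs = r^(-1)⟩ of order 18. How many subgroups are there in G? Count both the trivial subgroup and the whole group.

16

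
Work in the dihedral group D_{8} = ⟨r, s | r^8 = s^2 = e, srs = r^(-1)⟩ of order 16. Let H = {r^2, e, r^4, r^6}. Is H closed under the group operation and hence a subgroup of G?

Yes

|H| = 4 divides |G| = 16, consistent with Lagrange.
H contains the identity, every element's inverse is in H, and H is closed under ·: it is a subgroup.
In fact H = ⟨r^6⟩.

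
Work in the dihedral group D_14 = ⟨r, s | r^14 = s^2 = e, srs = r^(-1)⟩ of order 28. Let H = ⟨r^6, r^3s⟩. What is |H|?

14

|⟨r^6⟩| = 7 and |⟨r^3s⟩| = 2, so |H| is a multiple of lcm(7, 2) = 14 and divides |G| = 28.
Closing under the operation: H = {e, r^2, r^4, r^6, r^8, r^10, r^12, rs, r^3s, r^5s, r^7s, r^9s, r^11s, r^13s}, so |H| = 14.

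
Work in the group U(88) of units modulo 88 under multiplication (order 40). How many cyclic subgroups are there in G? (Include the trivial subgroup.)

16

Each element a generates a cyclic subgroup ⟨a⟩; distinct elements may generate the same one (a cyclic group of order d has φ(d) generators).
Cyclic subgroups by order — order 1: 1; order 2: 7; order 5: 1; order 10: 7.
Total: 16.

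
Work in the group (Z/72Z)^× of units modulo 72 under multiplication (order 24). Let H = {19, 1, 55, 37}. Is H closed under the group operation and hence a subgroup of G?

Yes

|H| = 4 divides |G| = 24, consistent with Lagrange.
H contains the identity, every element's inverse is in H, and H is closed under ·: it is a subgroup.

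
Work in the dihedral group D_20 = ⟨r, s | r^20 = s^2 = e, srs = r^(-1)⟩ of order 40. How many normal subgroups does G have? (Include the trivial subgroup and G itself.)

G has 48 subgroups. Checking conjugation-invariance by order — order 1: 1/1 normal; order 2: 1/21 normal; order 4: 1/11 normal; order 5: 1/1 normal; order 8: 0/5 normal; order 10: 1/5 normal; order 20: 3/3 normal; order 40: 1/1 normal.
Total normal subgroups: 9.

9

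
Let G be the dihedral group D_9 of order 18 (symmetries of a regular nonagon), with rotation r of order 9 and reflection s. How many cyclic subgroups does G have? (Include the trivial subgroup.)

A cyclic subgroup of order d is generated by each of its φ(d) elements of order d, so the cyclic subgroups of order d number (#elements of order d)/φ(d).
Cyclic subgroups by order — order 1: 1; order 2: 9; order 3: 1; order 9: 1.
Total: 12.

12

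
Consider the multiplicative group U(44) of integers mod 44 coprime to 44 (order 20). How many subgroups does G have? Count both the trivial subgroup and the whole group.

|G| = 20, so by Lagrange every subgroup order divides 20. Divisors: 1, 2, 4, 5, 10, 20.
Subgroups by order — order 1: 1; order 2: 3; order 4: 1; order 5: 1; order 10: 3; order 20: 1.
Total: 1 + 3 + 1 + 1 + 3 + 1 = 10.

10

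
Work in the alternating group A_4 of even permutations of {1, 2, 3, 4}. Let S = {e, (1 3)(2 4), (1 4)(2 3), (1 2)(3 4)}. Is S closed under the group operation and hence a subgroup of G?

Yes

|S| = 4 divides |G| = 12, consistent with Lagrange.
S contains the identity, every element's inverse is in S, and S is closed under ∘: it is a subgroup.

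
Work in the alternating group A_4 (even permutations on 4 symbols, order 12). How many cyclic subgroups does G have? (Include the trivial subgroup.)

Group the elements of G by the cyclic subgroup they generate; each cyclic subgroup of order d accounts for φ(d) elements.
Cyclic subgroups by order — order 1: 1; order 2: 3; order 3: 4.
Total: 8.

8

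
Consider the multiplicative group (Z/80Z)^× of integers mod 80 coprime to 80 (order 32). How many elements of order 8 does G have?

No element of G has order 8 (even though 8 | 32).

0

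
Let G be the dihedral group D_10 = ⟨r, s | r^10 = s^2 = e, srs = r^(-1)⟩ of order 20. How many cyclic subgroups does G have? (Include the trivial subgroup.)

14

A cyclic subgroup of order d is generated by each of its φ(d) elements of order d, so the cyclic subgroups of order d number (#elements of order d)/φ(d).
Cyclic subgroups by order — order 1: 1; order 2: 11; order 5: 1; order 10: 1.
Total: 14.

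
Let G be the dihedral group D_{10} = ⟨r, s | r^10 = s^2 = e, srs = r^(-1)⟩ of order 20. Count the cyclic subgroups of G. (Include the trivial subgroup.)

Group the elements of G by the cyclic subgroup they generate; each cyclic subgroup of order d accounts for φ(d) elements.
Cyclic subgroups by order — order 1: 1; order 2: 11; order 5: 1; order 10: 1.
Total: 14.

14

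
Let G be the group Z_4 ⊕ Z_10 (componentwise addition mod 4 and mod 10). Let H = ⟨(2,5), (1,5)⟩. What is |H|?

8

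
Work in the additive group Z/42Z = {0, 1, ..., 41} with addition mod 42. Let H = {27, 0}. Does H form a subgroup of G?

No

27 ∈ H but its inverse 15 ∉ H, so H is not a subgroup.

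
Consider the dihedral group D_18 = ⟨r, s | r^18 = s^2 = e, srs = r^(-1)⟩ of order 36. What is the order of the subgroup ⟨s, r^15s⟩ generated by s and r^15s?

12

|⟨s⟩| = 2 and |⟨r^15s⟩| = 2, so |H| is a multiple of lcm(2, 2) = 2 and divides |G| = 36.
Closing under the operation: H = {e, r^3, r^6, r^9, r^12, r^15, s, r^3s, r^6s, r^9s, r^12s, r^15s}, so |H| = 12.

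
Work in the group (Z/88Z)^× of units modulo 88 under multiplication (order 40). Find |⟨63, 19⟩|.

20

|⟨63⟩| = 10 and |⟨19⟩| = 10, so |H| is a multiple of lcm(10, 10) = 10 and divides |G| = 40.
Closing under the operation: H = {1, 5, 7, 9, 19, 25, 35, 37, 39, 43, 45, 49, 51, 53, 63, 69, 79, 81, 83, 87}, so |H| = 20.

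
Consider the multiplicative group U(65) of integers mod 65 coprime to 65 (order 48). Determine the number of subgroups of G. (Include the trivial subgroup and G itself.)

|G| = 48, so by Lagrange every subgroup order divides 48. Divisors: 1, 2, 3, 4, 6, 8, 12, 16, 24, 48.
Subgroups by order — order 1: 1; order 2: 3; order 3: 1; order 4: 7; order 6: 3; order 8: 3; order 12: 7; order 16: 1; order 24: 3; order 48: 1.
Total: 1 + 3 + 1 + 7 + 3 + 3 + 7 + 1 + 3 + 1 = 30.

30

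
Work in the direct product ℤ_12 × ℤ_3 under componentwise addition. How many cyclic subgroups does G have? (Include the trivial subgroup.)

Group the elements of G by the cyclic subgroup they generate; each cyclic subgroup of order d accounts for φ(d) elements.
Cyclic subgroups by order — order 1: 1; order 2: 1; order 3: 4; order 4: 1; order 6: 4; order 12: 4.
Total: 15.

15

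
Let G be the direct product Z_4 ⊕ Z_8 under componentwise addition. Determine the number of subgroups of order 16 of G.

3

|G| = 32 and 16 | 32, so subgroups of order 16 are possible by Lagrange.
The subgroups of order 16 are: {(0,0), (0,1), (0,2), (0,3), (0,4), (0,5), (0,6), (0,7), (2,0), (2,1), (2,2), (2,3), (2,4), (2,5), (2,6), (2,7)}; {(0,0), (0,2), (0,4), (0,6), (1,0), (1,2), (1,4), (1,6), (2,0), (2,2), (2,4), (2,6), (3,0), (3,2), (3,4), (3,6)}; {(0,0), (0,2), (0,4), (0,6), (1,1), (1,3), (1,5), (1,7), (2,0), (2,2), (2,4), (2,6), (3,1), (3,3), (3,5), (3,7)}.
So G has 3 subgroups of order 16.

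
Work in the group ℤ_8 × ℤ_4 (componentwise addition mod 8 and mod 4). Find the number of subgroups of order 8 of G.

7

|G| = 32 and 8 | 32, so subgroups of order 8 are possible by Lagrange.
The subgroups of order 8 are: {(0,0), (0,1), (0,2), (0,3), (4,0), (4,1), (4,2), (4,3)}; {(0,0), (0,2), (2,0), (2,2), (4,0), (4,2), (6,0), (6,2)}; {(0,0), (0,2), (2,1), (2,3), (4,0), (4,2), (6,1), (6,3)}; {(0,0), (1,0), (2,0), (3,0), (4,0), (5,0), (6,0), (7,0)}; … (7 in all).
So G has 7 subgroups of order 8.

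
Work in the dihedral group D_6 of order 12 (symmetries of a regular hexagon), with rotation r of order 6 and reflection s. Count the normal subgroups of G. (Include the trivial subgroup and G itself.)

G has 16 subgroups. Checking conjugation-invariance by order — order 1: 1/1 normal; order 2: 1/7 normal; order 3: 1/1 normal; order 4: 0/3 normal; order 6: 3/3 normal; order 12: 1/1 normal.
Total normal subgroups: 7.

7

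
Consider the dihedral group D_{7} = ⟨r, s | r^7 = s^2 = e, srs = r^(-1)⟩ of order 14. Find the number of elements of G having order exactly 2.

The elements of order 2 are: s, rs, r^2s, r^3s, r^4s, r^5s, r^6s.
That's 7.

7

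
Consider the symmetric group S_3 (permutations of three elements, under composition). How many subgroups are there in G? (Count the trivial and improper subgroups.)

|G| = 6, so by Lagrange every subgroup order divides 6. Divisors: 1, 2, 3, 6.
Subgroups by order — order 1: 1; order 2: 3; order 3: 1; order 6: 1.
Total: 1 + 3 + 1 + 1 = 6.

6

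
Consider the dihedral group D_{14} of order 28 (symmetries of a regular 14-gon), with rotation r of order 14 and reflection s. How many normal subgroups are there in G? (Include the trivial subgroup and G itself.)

7

G has 28 subgroups. Checking conjugation-invariance by order — order 1: 1/1 normal; order 2: 1/15 normal; order 4: 0/7 normal; order 7: 1/1 normal; order 14: 3/3 normal; order 28: 1/1 normal.
Total normal subgroups: 7.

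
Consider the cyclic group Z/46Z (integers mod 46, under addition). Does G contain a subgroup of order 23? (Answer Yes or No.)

23 | 46. A subgroup of order 23 is {0, 2, 4, 6, 8, 10, 12, 14, 16, 18, 20, 22, 24, 26, 28, 30, 32, 34, 36, 38, 40, 42, 44}.

Yes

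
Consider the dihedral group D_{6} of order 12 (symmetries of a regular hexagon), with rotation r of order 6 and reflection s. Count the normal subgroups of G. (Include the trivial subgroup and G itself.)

7

G has 16 subgroups. Checking conjugation-invariance by order — order 1: 1/1 normal; order 2: 1/7 normal; order 3: 1/1 normal; order 4: 0/3 normal; order 6: 3/3 normal; order 12: 1/1 normal.
Total normal subgroups: 7.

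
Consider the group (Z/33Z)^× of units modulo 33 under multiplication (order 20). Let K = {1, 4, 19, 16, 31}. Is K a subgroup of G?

19 ∈ K but its inverse 7 ∉ K, so K is not a subgroup.

No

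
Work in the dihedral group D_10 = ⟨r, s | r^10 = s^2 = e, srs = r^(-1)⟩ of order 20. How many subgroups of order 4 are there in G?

|G| = 20 and 4 | 20, so subgroups of order 4 are possible by Lagrange.
The subgroups of order 4 are: {e, r^5, r^2s, r^7s}; {e, r^5, r^3s, r^8s}; {e, r^5, r^4s, r^9s}; {e, r^5, s, r^5s}; … (5 in all).
So G has 5 subgroups of order 4.

5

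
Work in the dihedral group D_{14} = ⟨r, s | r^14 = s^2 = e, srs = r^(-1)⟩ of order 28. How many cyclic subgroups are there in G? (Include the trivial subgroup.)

18

Group the elements of G by the cyclic subgroup they generate; each cyclic subgroup of order d accounts for φ(d) elements.
Cyclic subgroups by order — order 1: 1; order 2: 15; order 7: 1; order 14: 1.
Total: 18.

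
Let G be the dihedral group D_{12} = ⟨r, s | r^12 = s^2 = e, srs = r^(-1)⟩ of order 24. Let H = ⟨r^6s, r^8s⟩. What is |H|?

12

|⟨r^6s⟩| = 2 and |⟨r^8s⟩| = 2, so |H| is a multiple of lcm(2, 2) = 2 and divides |G| = 24.
Closing under the operation: H = {e, r^2, r^4, r^6, r^8, r^10, s, r^2s, r^4s, r^6s, r^8s, r^10s}, so |H| = 12.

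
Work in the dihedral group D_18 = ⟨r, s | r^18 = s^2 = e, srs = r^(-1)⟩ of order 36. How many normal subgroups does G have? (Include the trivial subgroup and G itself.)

G has 45 subgroups. Checking conjugation-invariance by order — order 1: 1/1 normal; order 2: 1/19 normal; order 3: 1/1 normal; order 4: 0/9 normal; order 6: 1/7 normal; order 9: 1/1 normal; order 12: 0/3 normal; order 18: 3/3 normal; order 36: 1/1 normal.
Total normal subgroups: 9.

9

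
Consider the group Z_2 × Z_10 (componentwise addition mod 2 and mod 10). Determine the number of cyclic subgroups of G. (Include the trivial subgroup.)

8

Each element a generates a cyclic subgroup ⟨a⟩; distinct elements may generate the same one (a cyclic group of order d has φ(d) generators).
Cyclic subgroups by order — order 1: 1; order 2: 3; order 5: 1; order 10: 3.
Total: 8.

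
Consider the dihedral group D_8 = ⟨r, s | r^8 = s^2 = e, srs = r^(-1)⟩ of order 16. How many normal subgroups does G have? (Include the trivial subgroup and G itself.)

7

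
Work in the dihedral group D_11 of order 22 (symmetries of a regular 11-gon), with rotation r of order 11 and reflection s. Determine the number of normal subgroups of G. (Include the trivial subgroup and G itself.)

3

G has 14 subgroups. Checking conjugation-invariance by order — order 1: 1/1 normal; order 2: 0/11 normal; order 11: 1/1 normal; order 22: 1/1 normal.
Total normal subgroups: 3.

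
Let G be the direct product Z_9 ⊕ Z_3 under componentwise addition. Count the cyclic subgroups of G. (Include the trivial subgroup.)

8

A cyclic subgroup of order d is generated by each of its φ(d) elements of order d, so the cyclic subgroups of order d number (#elements of order d)/φ(d).
Cyclic subgroups by order — order 1: 1; order 3: 4; order 9: 3.
Total: 8.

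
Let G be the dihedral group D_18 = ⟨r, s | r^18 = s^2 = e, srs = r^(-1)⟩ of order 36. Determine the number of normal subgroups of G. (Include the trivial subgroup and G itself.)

G has 45 subgroups. Checking conjugation-invariance by order — order 1: 1/1 normal; order 2: 1/19 normal; order 3: 1/1 normal; order 4: 0/9 normal; order 6: 1/7 normal; order 9: 1/1 normal; order 12: 0/3 normal; order 18: 3/3 normal; order 36: 1/1 normal.
Total normal subgroups: 9.

9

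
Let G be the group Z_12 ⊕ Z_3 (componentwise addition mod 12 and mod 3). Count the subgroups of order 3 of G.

|G| = 36 and 3 | 36, so subgroups of order 3 are possible by Lagrange.
The subgroups of order 3 are: {(0,0), (0,1), (0,2)}; {(0,0), (4,0), (8,0)}; {(0,0), (4,1), (8,2)}; {(0,0), (4,2), (8,1)}.
So G has 4 subgroups of order 3.

4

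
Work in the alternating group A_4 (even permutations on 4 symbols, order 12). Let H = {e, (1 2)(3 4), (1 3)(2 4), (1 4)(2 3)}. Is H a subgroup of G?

|H| = 4 divides |G| = 12, consistent with Lagrange.
H contains the identity, every element's inverse is in H, and H is closed under ∘: it is a subgroup.

Yes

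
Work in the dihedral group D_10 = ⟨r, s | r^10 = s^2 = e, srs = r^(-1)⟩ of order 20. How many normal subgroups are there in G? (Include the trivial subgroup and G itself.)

7

G has 22 subgroups. Checking conjugation-invariance by order — order 1: 1/1 normal; order 2: 1/11 normal; order 4: 0/5 normal; order 5: 1/1 normal; order 10: 3/3 normal; order 20: 1/1 normal.
Total normal subgroups: 7.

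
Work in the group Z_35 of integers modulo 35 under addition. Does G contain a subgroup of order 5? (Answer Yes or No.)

Yes

5 | 35. A subgroup of order 5 is {0, 7, 14, 21, 28}.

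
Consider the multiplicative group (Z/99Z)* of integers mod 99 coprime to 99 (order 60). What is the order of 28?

10

Compute successive powers of 28 mod 99: 28, 91, 73, 64, 10, 82, 19, 37, …; 28^10 ≡ 1 (mod 99).
So |⟨28⟩| = 10.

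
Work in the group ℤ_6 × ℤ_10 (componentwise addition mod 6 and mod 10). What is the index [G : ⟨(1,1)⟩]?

2

|⟨(1,1)⟩| = 30 and |G| = 60.
By Lagrange, [G : H] = |G|/|H| = 60/30 = 2.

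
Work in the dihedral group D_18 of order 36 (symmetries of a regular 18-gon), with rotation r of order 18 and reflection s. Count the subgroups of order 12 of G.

3

|G| = 36 and 12 | 36, so subgroups of order 12 are possible by Lagrange.
The subgroups of order 12 are: {e, r^3, r^6, r^9, r^12, r^15, rs, r^4s, r^7s, r^10s, r^13s, r^16s}; {e, r^3, r^6, r^9, r^12, r^15, r^2s, r^5s, r^8s, r^11s, r^14s, r^17s}; {e, r^3, r^6, r^9, r^12, r^15, s, r^3s, r^6s, r^9s, r^12s, r^15s}.
So G has 3 subgroups of order 12.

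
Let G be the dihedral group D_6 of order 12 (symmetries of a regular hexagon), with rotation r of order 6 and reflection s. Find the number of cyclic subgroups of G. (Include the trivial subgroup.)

A cyclic subgroup of order d is generated by each of its φ(d) elements of order d, so the cyclic subgroups of order d number (#elements of order d)/φ(d).
Cyclic subgroups by order — order 1: 1; order 2: 7; order 3: 1; order 6: 1.
Total: 10.

10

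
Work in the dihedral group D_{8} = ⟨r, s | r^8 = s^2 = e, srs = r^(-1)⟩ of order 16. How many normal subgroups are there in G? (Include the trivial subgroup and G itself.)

7

G has 19 subgroups. Checking conjugation-invariance by order — order 1: 1/1 normal; order 2: 1/9 normal; order 4: 1/5 normal; order 8: 3/3 normal; order 16: 1/1 normal.
Total normal subgroups: 7.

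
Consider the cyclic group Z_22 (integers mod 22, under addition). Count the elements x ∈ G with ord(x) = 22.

In a cyclic group of order 22, the number of elements of order d (for d | 22) is φ(d).
φ(22) = 10.

10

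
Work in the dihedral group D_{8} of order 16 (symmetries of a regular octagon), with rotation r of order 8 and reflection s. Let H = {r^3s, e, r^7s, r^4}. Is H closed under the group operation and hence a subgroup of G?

Yes

|H| = 4 divides |G| = 16, consistent with Lagrange.
H contains the identity, every element's inverse is in H, and H is closed under ·: it is a subgroup.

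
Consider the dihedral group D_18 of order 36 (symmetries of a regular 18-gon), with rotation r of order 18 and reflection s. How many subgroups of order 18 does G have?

|G| = 36 and 18 | 36, so subgroups of order 18 are possible by Lagrange.
The subgroups of order 18 are: {e, r, r^2, r^3, r^4, r^5, r^6, r^7, r^8, r^9, r^10, r^11, r^12, r^13, r^14, r^15, r^16, r^17}; {e, r^2, r^4, r^6, r^8, r^10, r^12, r^14, r^16, s, r^2s, r^4s, r^6s, r^8s, r^10s, r^12s, r^14s, r^16s}; {e, r^2, r^4, r^6, r^8, r^10, r^12, r^14, r^16, rs, r^3s, r^5s, r^7s, r^9s, r^11s, r^13s, r^15s, r^17s}.
So G has 3 subgroups of order 18.

3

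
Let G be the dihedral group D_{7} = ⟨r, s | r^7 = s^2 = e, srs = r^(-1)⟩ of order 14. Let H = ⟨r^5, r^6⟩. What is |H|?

7

|⟨r^5⟩| = 7 and |⟨r^6⟩| = 7, so |H| is a multiple of lcm(7, 7) = 7 and divides |G| = 14.
Closing under the operation: H = {e, r, r^2, r^3, r^4, r^5, r^6}, so |H| = 7.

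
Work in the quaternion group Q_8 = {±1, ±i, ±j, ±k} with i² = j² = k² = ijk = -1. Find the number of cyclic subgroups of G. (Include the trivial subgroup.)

5

Group the elements of G by the cyclic subgroup they generate; each cyclic subgroup of order d accounts for φ(d) elements.
Cyclic subgroups by order — order 1: 1; order 2: 1; order 4: 3.
Total: 5.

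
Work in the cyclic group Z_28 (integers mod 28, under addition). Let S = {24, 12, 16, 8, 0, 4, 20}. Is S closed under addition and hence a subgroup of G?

Yes

|S| = 7 divides |G| = 28, consistent with Lagrange.
S contains the identity, every element's inverse is in S, and S is closed under +: it is a subgroup.
In fact S = ⟨16⟩.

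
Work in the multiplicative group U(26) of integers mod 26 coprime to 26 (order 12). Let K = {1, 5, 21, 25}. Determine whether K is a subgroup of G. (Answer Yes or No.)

Yes

|K| = 4 divides |G| = 12, consistent with Lagrange.
K contains the identity, every element's inverse is in K, and K is closed under ·: it is a subgroup.
In fact K = ⟨21⟩.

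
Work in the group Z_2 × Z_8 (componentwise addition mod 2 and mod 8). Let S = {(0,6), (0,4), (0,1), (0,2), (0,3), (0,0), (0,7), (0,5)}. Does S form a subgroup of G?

Yes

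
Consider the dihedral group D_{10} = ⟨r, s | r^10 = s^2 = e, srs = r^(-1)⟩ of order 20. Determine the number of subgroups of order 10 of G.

|G| = 20 and 10 | 20, so subgroups of order 10 are possible by Lagrange.
The subgroups of order 10 are: {e, r, r^2, r^3, r^4, r^5, r^6, r^7, r^8, r^9}; {e, r^2, r^4, r^6, r^8, s, r^2s, r^4s, r^6s, r^8s}; {e, r^2, r^4, r^6, r^8, rs, r^3s, r^5s, r^7s, r^9s}.
So G has 3 subgroups of order 10.

3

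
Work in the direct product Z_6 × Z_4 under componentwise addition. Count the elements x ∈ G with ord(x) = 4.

An element (a,b) has order lcm(ord(a), ord(b)); count pairs with lcm equal to 4.
Enumerating gives 4 such elements.

4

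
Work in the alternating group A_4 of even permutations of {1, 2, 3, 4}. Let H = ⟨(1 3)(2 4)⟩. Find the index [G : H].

6

|⟨(1 3)(2 4)⟩| = 2 and |G| = 12.
By Lagrange, [G : H] = |G|/|H| = 12/2 = 6.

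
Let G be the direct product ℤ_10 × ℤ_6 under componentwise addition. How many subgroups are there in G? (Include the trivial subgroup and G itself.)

|G| = 60, so by Lagrange every subgroup order divides 60. Divisors: 1, 2, 3, 4, 5, 6, 10, 12, 15, 20, 30, 60.
Subgroups by order — order 1: 1; order 2: 3; order 3: 1; order 4: 1; order 5: 1; order 6: 3; order 10: 3; order 12: 1; order 15: 1; order 20: 1; order 30: 3; order 60: 1.
Total: 1 + 3 + 1 + 1 + 1 + 3 + 3 + 1 + 1 + 1 + 3 + 1 = 20.

20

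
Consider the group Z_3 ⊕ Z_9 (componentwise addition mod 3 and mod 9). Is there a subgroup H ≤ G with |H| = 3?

3 | 27. A subgroup of order 3 is {(0,0), (0,3), (0,6)}.

Yes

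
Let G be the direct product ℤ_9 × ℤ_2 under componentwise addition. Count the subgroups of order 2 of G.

1

|G| = 18 and 2 | 18, so subgroups of order 2 are possible by Lagrange.
The subgroups of order 2 are: {(0,0), (0,1)}.
So G has 1 subgroup of order 2.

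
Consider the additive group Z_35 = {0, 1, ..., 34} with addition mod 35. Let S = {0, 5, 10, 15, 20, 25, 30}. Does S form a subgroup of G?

|S| = 7 divides |G| = 35, consistent with Lagrange.
S contains the identity, every element's inverse is in S, and S is closed under +: it is a subgroup.
In fact S = ⟨20⟩.

Yes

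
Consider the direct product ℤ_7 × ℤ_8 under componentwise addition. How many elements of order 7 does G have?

6

An element (a,b) has order lcm(ord(a), ord(b)); count pairs with lcm equal to 7.
Enumerating gives 6 such elements.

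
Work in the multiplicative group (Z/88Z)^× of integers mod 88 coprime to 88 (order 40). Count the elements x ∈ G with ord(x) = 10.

28

Enumerating element orders in G gives 28 elements of order 10.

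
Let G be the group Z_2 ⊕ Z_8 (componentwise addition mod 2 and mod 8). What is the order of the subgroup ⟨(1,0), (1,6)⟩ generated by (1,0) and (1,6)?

|⟨(1,0)⟩| = 2 and |⟨(1,6)⟩| = 4, so |H| is a multiple of lcm(2, 4) = 4 and divides |G| = 16.
Closing under the operation: H = {(0,0), (0,2), (0,4), (0,6), (1,0), (1,2), (1,4), (1,6)}, so |H| = 8.

8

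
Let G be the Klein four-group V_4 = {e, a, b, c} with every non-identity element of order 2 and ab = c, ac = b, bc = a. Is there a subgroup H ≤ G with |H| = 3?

No

3 does not divide |G| = 4, so by Lagrange no subgroup of order 3 exists.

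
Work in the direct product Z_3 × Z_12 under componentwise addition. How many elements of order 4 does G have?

2

An element (a,b) has order lcm(ord(a), ord(b)); count pairs with lcm equal to 4.
Enumerating gives 2 such elements.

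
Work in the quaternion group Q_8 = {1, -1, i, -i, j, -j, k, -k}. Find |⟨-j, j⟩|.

|⟨-j⟩| = 4 and |⟨j⟩| = 4, so |H| is a multiple of lcm(4, 4) = 4 and divides |G| = 8.
Closing under the operation: H = {1, -1, j, -j}, so |H| = 4.

4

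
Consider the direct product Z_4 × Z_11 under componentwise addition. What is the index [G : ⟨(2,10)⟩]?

2

|⟨(2,10)⟩| = 22 and |G| = 44.
By Lagrange, [G : H] = |G|/|H| = 44/22 = 2.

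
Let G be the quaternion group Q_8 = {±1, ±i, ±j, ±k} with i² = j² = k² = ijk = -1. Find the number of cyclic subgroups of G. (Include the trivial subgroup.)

Group the elements of G by the cyclic subgroup they generate; each cyclic subgroup of order d accounts for φ(d) elements.
Cyclic subgroups by order — order 1: 1; order 2: 1; order 4: 3.
Total: 5.

5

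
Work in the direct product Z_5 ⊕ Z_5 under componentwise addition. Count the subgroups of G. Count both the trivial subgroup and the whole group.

8

|G| = 25, so by Lagrange every subgroup order divides 25. Divisors: 1, 5, 25.
Subgroups by order — order 1: 1; order 5: 6; order 25: 1.
Total: 1 + 6 + 1 = 8.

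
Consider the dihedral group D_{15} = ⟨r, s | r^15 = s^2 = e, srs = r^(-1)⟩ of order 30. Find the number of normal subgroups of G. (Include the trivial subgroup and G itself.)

G has 28 subgroups. Checking conjugation-invariance by order — order 1: 1/1 normal; order 2: 0/15 normal; order 3: 1/1 normal; order 5: 1/1 normal; order 6: 0/5 normal; order 10: 0/3 normal; order 15: 1/1 normal; order 30: 1/1 normal.
Total normal subgroups: 5.

5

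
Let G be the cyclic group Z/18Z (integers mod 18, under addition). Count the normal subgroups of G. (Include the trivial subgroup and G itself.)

6

G is abelian, so every subgroup is normal.
G has 6 subgroups in total, hence 6 normal subgroups.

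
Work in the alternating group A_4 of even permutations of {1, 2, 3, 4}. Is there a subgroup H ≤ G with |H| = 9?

No

9 does not divide |G| = 12, so by Lagrange no subgroup of order 9 exists.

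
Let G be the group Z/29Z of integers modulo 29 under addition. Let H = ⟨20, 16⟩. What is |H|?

|⟨20⟩| = 29 and |⟨16⟩| = 29, so |H| is a multiple of lcm(29, 29) = 29 and divides |G| = 29.
Closing {20, 16} under the group operation gives all of G, so |H| = 29.

29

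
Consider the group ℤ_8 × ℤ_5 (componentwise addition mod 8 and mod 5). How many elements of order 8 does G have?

An element (a,b) has order lcm(ord(a), ord(b)); count pairs with lcm equal to 8.
Enumerating gives 4 such elements.

4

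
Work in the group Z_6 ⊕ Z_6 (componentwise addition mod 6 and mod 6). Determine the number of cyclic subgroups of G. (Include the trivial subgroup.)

20

A cyclic subgroup of order d is generated by each of its φ(d) elements of order d, so the cyclic subgroups of order d number (#elements of order d)/φ(d).
Cyclic subgroups by order — order 1: 1; order 2: 3; order 3: 4; order 6: 12.
Total: 20.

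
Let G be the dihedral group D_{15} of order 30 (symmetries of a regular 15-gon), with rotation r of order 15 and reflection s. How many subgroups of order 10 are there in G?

3

|G| = 30 and 10 | 30, so subgroups of order 10 are possible by Lagrange.
The subgroups of order 10 are: {e, r^3, r^6, r^9, r^12, rs, r^4s, r^7s, r^10s, r^13s}; {e, r^3, r^6, r^9, r^12, r^2s, r^5s, r^8s, r^11s, r^14s}; {e, r^3, r^6, r^9, r^12, s, r^3s, r^6s, r^9s, r^12s}.
So G has 3 subgroups of order 10.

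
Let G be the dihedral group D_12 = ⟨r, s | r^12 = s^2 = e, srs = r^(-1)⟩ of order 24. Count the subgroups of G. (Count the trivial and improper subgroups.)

34

|G| = 24, so by Lagrange every subgroup order divides 24. Divisors: 1, 2, 3, 4, 6, 8, 12, 24.
Subgroups by order — order 1: 1; order 2: 13; order 3: 1; order 4: 7; order 6: 5; order 8: 3; order 12: 3; order 24: 1.
Total: 1 + 13 + 1 + 7 + 5 + 3 + 3 + 1 = 34.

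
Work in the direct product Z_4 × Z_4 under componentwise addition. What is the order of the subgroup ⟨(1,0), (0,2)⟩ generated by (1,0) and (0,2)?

8

|⟨(1,0)⟩| = 4 and |⟨(0,2)⟩| = 2, so |H| is a multiple of lcm(4, 2) = 4 and divides |G| = 16.
Closing under the operation: H = {(0,0), (0,2), (1,0), (1,2), (2,0), (2,2), (3,0), (3,2)}, so |H| = 8.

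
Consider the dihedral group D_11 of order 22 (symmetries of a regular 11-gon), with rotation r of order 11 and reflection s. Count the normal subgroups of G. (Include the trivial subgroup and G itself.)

3

G has 14 subgroups. Checking conjugation-invariance by order — order 1: 1/1 normal; order 2: 0/11 normal; order 11: 1/1 normal; order 22: 1/1 normal.
Total normal subgroups: 3.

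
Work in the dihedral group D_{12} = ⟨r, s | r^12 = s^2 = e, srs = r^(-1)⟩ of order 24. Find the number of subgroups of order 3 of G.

1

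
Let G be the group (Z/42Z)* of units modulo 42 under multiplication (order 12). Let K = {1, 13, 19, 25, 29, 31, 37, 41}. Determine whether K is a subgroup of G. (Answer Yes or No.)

No

|K| = 8 does not divide |G| = 12, so by Lagrange K is not a subgroup.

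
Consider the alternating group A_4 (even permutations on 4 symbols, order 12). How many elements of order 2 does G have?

The elements of order 2 are: (1 2)(3 4), (1 3)(2 4), (1 4)(2 3).
That's 3.

3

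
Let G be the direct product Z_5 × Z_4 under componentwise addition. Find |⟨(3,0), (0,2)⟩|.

10

|⟨(3,0)⟩| = 5 and |⟨(0,2)⟩| = 2, so |H| is a multiple of lcm(5, 2) = 10 and divides |G| = 20.
Closing under the operation: H = {(0,0), (0,2), (1,0), (1,2), (2,0), (2,2), (3,0), (3,2), (4,0), (4,2)}, so |H| = 10.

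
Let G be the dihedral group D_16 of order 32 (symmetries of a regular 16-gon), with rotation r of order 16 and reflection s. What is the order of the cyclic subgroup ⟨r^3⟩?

16

Computing powers of r^3: the smallest k with (r^3)^k = e is k = 16.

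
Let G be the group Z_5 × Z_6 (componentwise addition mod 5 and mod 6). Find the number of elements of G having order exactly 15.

An element (a,b) has order lcm(ord(a), ord(b)); count pairs with lcm equal to 15.
Enumerating gives 8 such elements.

8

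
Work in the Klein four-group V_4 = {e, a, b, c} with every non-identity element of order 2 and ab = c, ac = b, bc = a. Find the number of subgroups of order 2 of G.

|G| = 4 and 2 | 4, so subgroups of order 2 are possible by Lagrange.
The subgroups of order 2 are: {e, a}; {e, b}; {e, c}.
So G has 3 subgroups of order 2.

3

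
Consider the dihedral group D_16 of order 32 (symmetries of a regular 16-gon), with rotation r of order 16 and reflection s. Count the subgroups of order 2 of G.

17

|G| = 32 and 2 | 32, so subgroups of order 2 are possible by Lagrange.
The subgroups of order 2 are: {e, r^10s}; {e, r^11s}; {e, r^12s}; {e, r^13s}; … (17 in all).
So G has 17 subgroups of order 2.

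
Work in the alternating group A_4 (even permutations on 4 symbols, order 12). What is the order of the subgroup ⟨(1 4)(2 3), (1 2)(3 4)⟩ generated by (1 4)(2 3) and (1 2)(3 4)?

|⟨(1 4)(2 3)⟩| = 2 and |⟨(1 2)(3 4)⟩| = 2, so |H| is a multiple of lcm(2, 2) = 2 and divides |G| = 12.
Closing under the operation: H = {e, (1 2)(3 4), (1 3)(2 4), (1 4)(2 3)}, so |H| = 4.

4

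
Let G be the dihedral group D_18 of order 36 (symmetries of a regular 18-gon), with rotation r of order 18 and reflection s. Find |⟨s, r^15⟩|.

12

|⟨s⟩| = 2 and |⟨r^15⟩| = 6, so |H| is a multiple of lcm(2, 6) = 6 and divides |G| = 36.
Closing under the operation: H = {e, r^3, r^6, r^9, r^12, r^15, s, r^3s, r^6s, r^9s, r^12s, r^15s}, so |H| = 12.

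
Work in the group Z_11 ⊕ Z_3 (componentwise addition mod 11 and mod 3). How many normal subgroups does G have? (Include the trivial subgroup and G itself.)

4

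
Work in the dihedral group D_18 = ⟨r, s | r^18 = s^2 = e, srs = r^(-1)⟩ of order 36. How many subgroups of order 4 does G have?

9

|G| = 36 and 4 | 36, so subgroups of order 4 are possible by Lagrange.
The subgroups of order 4 are: {e, r^9, rs, r^10s}; {e, r^9, r^2s, r^11s}; {e, r^9, r^3s, r^12s}; {e, r^9, r^4s, r^13s}; … (9 in all).
So G has 9 subgroups of order 4.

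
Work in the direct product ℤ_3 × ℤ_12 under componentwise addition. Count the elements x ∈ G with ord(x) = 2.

1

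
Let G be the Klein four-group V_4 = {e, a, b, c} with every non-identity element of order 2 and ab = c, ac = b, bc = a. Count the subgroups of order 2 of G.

|G| = 4 and 2 | 4, so subgroups of order 2 are possible by Lagrange.
The subgroups of order 2 are: {e, a}; {e, b}; {e, c}.
So G has 3 subgroups of order 2.

3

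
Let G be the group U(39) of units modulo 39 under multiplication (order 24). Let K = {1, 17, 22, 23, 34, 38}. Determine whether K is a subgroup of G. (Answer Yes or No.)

No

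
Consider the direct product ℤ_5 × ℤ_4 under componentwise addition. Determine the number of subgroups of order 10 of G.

|G| = 20 and 10 | 20, so subgroups of order 10 are possible by Lagrange.
The subgroups of order 10 are: {(0,0), (0,2), (1,0), (1,2), (2,0), (2,2), (3,0), (3,2), (4,0), (4,2)}.
So G has 1 subgroup of order 10.

1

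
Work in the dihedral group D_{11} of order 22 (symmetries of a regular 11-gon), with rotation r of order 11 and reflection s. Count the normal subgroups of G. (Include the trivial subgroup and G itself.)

G has 14 subgroups. Checking conjugation-invariance by order — order 1: 1/1 normal; order 2: 0/11 normal; order 11: 1/1 normal; order 22: 1/1 normal.
Total normal subgroups: 3.

3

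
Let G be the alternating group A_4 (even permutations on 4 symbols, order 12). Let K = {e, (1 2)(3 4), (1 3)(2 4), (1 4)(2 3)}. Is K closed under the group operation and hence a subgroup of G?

Yes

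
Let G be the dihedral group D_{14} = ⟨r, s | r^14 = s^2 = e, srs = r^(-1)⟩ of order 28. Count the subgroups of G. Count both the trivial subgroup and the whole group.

28

|G| = 28, so by Lagrange every subgroup order divides 28. Divisors: 1, 2, 4, 7, 14, 28.
Subgroups by order — order 1: 1; order 2: 15; order 4: 7; order 7: 1; order 14: 3; order 28: 1.
Total: 1 + 15 + 7 + 1 + 3 + 1 = 28.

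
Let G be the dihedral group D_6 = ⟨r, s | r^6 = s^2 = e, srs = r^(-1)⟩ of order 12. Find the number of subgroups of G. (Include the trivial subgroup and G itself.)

|G| = 12, so by Lagrange every subgroup order divides 12. Divisors: 1, 2, 3, 4, 6, 12.
Subgroups by order — order 1: 1; order 2: 7; order 3: 1; order 4: 3; order 6: 3; order 12: 1.
Total: 1 + 7 + 1 + 3 + 3 + 1 = 16.

16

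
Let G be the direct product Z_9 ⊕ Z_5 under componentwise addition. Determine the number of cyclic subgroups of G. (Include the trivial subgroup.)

6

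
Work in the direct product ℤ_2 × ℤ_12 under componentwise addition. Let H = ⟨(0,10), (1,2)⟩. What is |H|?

12

|⟨(0,10)⟩| = 6 and |⟨(1,2)⟩| = 6, so |H| is a multiple of lcm(6, 6) = 6 and divides |G| = 24.
Closing under the operation: H = {(0,0), (0,2), (0,4), (0,6), (0,8), (0,10), (1,0), (1,2), (1,4), (1,6), (1,8), (1,10)}, so |H| = 12.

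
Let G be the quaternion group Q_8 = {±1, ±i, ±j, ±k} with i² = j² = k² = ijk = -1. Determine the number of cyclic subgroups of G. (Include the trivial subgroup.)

Group the elements of G by the cyclic subgroup they generate; each cyclic subgroup of order d accounts for φ(d) elements.
Cyclic subgroups by order — order 1: 1; order 2: 1; order 4: 3.
Total: 5.

5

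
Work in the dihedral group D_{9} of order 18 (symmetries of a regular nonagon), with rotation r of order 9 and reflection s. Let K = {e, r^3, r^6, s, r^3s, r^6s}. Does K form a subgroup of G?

Yes

|K| = 6 divides |G| = 18, consistent with Lagrange.
K contains the identity, every element's inverse is in K, and K is closed under ·: it is a subgroup.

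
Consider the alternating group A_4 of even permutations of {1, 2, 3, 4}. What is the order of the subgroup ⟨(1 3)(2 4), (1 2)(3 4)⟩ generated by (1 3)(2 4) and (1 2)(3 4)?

4

|⟨(1 3)(2 4)⟩| = 2 and |⟨(1 2)(3 4)⟩| = 2, so |H| is a multiple of lcm(2, 2) = 2 and divides |G| = 12.
Closing under the operation: H = {e, (1 2)(3 4), (1 3)(2 4), (1 4)(2 3)}, so |H| = 4.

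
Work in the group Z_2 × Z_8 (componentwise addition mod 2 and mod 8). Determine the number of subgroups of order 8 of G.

|G| = 16 and 8 | 16, so subgroups of order 8 are possible by Lagrange.
The subgroups of order 8 are: {(0,0), (0,1), (0,2), (0,3), (0,4), (0,5), (0,6), (0,7)}; {(0,0), (0,2), (0,4), (0,6), (1,0), (1,2), (1,4), (1,6)}; {(0,0), (0,2), (0,4), (0,6), (1,1), (1,3), (1,5), (1,7)}.
So G has 3 subgroups of order 8.

3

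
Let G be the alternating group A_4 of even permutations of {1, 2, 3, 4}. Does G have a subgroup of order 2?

Yes

2 | 12. A subgroup of order 2 is {e, (1 2)(3 4)}.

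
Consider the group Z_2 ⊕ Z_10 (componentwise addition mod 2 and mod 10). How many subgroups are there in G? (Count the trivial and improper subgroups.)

10

|G| = 20, so by Lagrange every subgroup order divides 20. Divisors: 1, 2, 4, 5, 10, 20.
Subgroups by order — order 1: 1; order 2: 3; order 4: 1; order 5: 1; order 10: 3; order 20: 1.
Total: 1 + 3 + 1 + 1 + 3 + 1 = 10.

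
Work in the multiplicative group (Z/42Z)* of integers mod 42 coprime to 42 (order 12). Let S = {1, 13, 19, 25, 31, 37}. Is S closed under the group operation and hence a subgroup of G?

|S| = 6 divides |G| = 12, consistent with Lagrange.
S contains the identity, every element's inverse is in S, and S is closed under ·: it is a subgroup.
In fact S = ⟨19⟩.

Yes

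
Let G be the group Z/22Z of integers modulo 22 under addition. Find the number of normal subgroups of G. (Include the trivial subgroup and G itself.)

G is abelian, so every subgroup is normal.
G has 4 subgroups in total, hence 4 normal subgroups.

4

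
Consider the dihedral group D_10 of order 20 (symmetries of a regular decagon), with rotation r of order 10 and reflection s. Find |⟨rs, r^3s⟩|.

|⟨rs⟩| = 2 and |⟨r^3s⟩| = 2, so |H| is a multiple of lcm(2, 2) = 2 and divides |G| = 20.
Closing under the operation: H = {e, r^2, r^4, r^6, r^8, rs, r^3s, r^5s, r^7s, r^9s}, so |H| = 10.

10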